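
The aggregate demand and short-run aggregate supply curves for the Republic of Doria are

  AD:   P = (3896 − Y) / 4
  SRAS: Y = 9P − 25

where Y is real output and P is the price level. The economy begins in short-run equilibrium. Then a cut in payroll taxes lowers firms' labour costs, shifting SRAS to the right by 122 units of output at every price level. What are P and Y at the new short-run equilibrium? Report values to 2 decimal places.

P = 292.23, Y = 2727.08

This is a positive supply shock: SRAS shifts right.
New SRAS: Y = 97 + 9P.
Set AD = SRAS: 3896 − 4P = 97 + 9P, so 3799 = 13P and P = 292.23.
Substituting into AD, Y = 2727.08.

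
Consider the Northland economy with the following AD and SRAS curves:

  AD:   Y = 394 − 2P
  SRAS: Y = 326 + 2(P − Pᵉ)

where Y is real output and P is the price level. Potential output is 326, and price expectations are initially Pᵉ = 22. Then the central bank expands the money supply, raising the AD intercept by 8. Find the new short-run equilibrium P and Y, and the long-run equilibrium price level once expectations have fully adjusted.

AD shifts right: new AD is Y = 402 − 2P. With Pᵉ = 22, SRAS is Y = 282 + 2P.
Short run: 402 − 2P = 282 + 2P gives 120 = 4P, so P = 30 and Y = 402 − 2·30 = 342.
Y = 342 is above potential 326; expectations adjust and SRAS shifts left until Y = 326.
Long run: on the new AD curve, 326 = 402 − 2P gives P = 38.

Short run: P = 30, Y = 342. Long run: P = 38.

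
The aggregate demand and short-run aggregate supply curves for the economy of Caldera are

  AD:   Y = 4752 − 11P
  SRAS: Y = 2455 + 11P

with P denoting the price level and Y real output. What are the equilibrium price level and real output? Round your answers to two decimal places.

P = 104.41, Y = 3603.50

Set AD = SRAS: 4752 − 11P = 2455 + 11P, so 2297 = 22P and P = 104.41.
Substituting into AD, Y = 4752 − 11P = 3603.50.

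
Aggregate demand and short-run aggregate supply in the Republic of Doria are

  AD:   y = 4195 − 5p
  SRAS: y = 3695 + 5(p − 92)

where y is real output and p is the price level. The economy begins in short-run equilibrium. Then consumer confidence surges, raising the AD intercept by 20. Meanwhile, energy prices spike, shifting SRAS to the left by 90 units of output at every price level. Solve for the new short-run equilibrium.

After both shocks: AD is y = 4215 − 5p and SRAS is y = 3145 + 5p.
Setting them equal: 1070 = 10p, so p = 107.
y = 4215 − 5·107 = 3680.

p = 107, y = 3680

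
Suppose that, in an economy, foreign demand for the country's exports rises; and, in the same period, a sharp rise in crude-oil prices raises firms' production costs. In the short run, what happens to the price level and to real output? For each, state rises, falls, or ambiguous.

Price level: rises; output: ambiguous

The first event is a positive demand shock: AD shifts right, which by itself pushes P up and Y up.
The second is an adverse supply shock: SRAS shifts left, which by itself pushes P up and Y down.
Both shocks push P up, so P rises. The two shocks push Y in opposite directions, so the effect on Y is ambiguous.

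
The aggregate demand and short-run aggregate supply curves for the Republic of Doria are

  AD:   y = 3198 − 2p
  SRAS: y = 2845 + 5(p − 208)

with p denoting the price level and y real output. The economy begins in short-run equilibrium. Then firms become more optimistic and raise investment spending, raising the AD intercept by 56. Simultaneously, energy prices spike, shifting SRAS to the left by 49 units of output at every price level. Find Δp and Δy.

Δp = +15, Δy = +26

After both shocks: AD is y = 3254 − 2p and SRAS is y = 1756 + 5p.
Setting them equal: 1498 = 7p, so p = 214.
y = 3254 − 2·214 = 2826.
Initially p = 199, y = 2800, so Δp = +15 and Δy = +26.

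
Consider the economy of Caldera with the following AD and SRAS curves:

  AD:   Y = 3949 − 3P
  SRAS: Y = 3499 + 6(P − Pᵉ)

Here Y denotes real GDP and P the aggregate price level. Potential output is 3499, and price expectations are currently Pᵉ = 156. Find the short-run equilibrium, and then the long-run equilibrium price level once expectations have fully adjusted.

Short run: P = 154, Y = 3487. Long run: P = 150.

Short run: with Pᵉ = 156, SRAS is Y = 2563 + 6P. Setting AD = SRAS gives 1386 = 9P, so P = 154 and Y = 3949 − 3·154 = 3487.
Output 3487 is below potential 3499, so over time expected prices fall and SRAS shifts right until Y returns to 3499.
Long run: Y = 3499 on the AD curve gives 3499 = 3949 − 3P, so P = 150.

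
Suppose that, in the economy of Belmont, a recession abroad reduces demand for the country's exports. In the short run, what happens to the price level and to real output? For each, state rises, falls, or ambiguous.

This is a negative demand shock: AD shifts left.
Moving along the upward-sloping SRAS curve, P falls and Y falls.

Price level: falls; output: falls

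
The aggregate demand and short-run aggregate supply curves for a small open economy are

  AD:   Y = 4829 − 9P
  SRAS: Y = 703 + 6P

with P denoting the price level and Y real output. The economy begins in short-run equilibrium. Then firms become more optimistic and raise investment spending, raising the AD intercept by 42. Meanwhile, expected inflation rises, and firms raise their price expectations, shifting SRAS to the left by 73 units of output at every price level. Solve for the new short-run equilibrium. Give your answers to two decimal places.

After both shocks: AD is Y = 4871 − 9P and SRAS is Y = 630 + 6P.
Setting them equal: 4241 = 15P, so P = 282.73.
Substituting into AD, Y = 2326.40.

P = 282.73, Y = 2326.40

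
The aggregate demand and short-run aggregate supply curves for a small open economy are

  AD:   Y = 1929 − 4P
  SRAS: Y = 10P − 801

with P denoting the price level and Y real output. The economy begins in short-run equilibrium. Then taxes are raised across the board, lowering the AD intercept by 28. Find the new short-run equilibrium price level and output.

This is a negative demand shock: AD shifts left.
New AD: Y = 1901 − 4P.
Set AD = SRAS: 1901 − 4P = 10P − 801, so 2702 = 14P and P = 193.
Y = 1901 − 4·193 = 1129.

P = 193, Y = 1129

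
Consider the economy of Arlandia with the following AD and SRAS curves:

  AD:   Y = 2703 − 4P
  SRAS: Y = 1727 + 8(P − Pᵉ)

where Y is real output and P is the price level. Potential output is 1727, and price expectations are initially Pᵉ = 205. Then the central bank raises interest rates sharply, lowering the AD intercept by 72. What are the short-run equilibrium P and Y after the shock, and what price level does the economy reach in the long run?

Short run: P = 212, Y = 1783. Long run: P = 226.

AD shifts left: new AD is Y = 2631 − 4P. With Pᵉ = 205, SRAS is Y = 87 + 8P.
Short run: 2631 − 4P = 87 + 8P gives 2544 = 12P, so P = 212 and Y = 2631 − 4·212 = 1783.
Y = 1783 is above potential 1727; expectations adjust and SRAS shifts left until Y = 1727.
Long run: on the new AD curve, 1727 = 2631 − 4P gives P = 226.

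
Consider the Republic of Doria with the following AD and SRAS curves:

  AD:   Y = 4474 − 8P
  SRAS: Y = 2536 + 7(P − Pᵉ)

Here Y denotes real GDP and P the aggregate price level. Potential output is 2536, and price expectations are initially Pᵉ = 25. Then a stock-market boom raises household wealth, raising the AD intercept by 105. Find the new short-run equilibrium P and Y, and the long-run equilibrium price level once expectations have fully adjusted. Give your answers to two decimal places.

Short run: P = 147.87, Y = 3396.07. Long run: P = 255.38.

AD shifts right: new AD is Y = 4579 − 8P. With Pᵉ = 25, SRAS is Y = 2361 + 7P.
Short run: 4579 − 8P = 2361 + 7P gives 2218 = 15P, so P = 147.87 and Y = 4579 − 8P = 3396.07.
Y = 3396.07 is above potential 2536; expectations adjust and SRAS shifts left until Y = 2536.
Long run: on the new AD curve, 2536 = 4579 − 8P gives P = 255.38.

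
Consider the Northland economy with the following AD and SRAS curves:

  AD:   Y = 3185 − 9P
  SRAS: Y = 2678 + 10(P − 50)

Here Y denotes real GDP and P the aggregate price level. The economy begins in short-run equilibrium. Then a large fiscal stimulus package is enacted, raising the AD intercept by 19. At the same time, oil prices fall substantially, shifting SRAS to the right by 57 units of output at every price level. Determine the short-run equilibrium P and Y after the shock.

After both shocks: AD is Y = 3204 − 9P and SRAS is Y = 2235 + 10P.
Setting them equal: 969 = 19P, so P = 51.
Y = 3204 − 9·51 = 2745.

P = 51, Y = 2745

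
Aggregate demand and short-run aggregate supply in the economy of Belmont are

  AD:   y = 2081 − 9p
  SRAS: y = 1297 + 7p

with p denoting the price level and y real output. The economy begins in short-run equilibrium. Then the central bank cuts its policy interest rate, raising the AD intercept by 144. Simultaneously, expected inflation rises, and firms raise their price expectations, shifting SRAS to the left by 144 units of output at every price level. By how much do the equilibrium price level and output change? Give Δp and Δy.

After both shocks: AD is y = 2225 − 9p and SRAS is y = 1153 + 7p.
Setting them equal: 1072 = 16p, so p = 67.
y = 2225 − 9·67 = 1622.
Initially p = 49, y = 1640, so Δp = +18 and Δy = -18.

Δp = +18, Δy = -18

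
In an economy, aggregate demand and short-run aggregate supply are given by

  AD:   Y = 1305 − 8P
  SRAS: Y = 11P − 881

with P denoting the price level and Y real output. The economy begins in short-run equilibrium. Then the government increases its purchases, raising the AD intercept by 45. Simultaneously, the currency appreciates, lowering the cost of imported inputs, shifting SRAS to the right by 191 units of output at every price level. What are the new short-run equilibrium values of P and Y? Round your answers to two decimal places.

P = 107.37, Y = 491.05

After both shocks: AD is Y = 1350 − 8P and SRAS is Y = 11P − 690.
Setting them equal: 2040 = 19P, so P = 107.37.
Substituting into AD, Y = 491.05.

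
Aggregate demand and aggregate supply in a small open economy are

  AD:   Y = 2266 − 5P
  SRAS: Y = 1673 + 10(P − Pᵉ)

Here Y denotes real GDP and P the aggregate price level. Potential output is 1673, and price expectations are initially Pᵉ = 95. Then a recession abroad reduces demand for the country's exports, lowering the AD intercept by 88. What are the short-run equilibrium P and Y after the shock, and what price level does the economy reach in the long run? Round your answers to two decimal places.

Short run: P = 97.00, Y = 1693.00. Long run: P = 101.00.

AD shifts left: new AD is Y = 2178 − 5P. With Pᵉ = 95, SRAS is Y = 723 + 10P.
Short run: 2178 − 5P = 723 + 10P gives 1455 = 15P, so P = 97.00 and Y = 2178 − 5P = 1693.00.
Y = 1693.00 is above potential 1673; expectations adjust and SRAS shifts left until Y = 1673.
Long run: on the new AD curve, 1673 = 2178 − 5P gives P = 101.00.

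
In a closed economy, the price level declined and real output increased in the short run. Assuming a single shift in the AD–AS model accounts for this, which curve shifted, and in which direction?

P fell and Y rose. An AD shift moves P and Y in the same direction; an SRAS shift moves them in opposite directions.
Here P and Y moved in opposite directions, so the SRAS curve shifted.
Since Y rose, SRAS shifted right.

SRAS shifted right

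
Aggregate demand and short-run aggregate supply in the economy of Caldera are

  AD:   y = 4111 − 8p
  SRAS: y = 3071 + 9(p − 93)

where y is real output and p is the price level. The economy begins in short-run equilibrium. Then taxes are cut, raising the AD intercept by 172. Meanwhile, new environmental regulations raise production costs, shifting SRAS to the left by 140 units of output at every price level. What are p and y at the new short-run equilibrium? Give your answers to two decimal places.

After both shocks: AD is y = 4283 − 8p and SRAS is y = 2094 + 9p.
Setting them equal: 2189 = 17p, so p = 128.76.
Substituting into AD, y = 3252.88.

p = 128.76, y = 3252.88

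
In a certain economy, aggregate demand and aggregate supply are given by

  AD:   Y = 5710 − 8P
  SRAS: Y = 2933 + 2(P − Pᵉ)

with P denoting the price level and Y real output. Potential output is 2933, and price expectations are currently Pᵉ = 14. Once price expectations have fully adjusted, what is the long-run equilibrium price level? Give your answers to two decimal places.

Long-run P = 347.13

Short run: with Pᵉ = 14, SRAS is Y = 2905 + 2P. Setting AD = SRAS gives 2805 = 10P, so P = 280.50 and Y = 5710 − 8P = 3466.00.
Output 3466.00 is above potential 2933, so over time expected prices rise and SRAS shifts left until Y returns to 2933.
Long run: Y = 2933 on the AD curve gives 2933 = 5710 − 8P, so P = 347.13.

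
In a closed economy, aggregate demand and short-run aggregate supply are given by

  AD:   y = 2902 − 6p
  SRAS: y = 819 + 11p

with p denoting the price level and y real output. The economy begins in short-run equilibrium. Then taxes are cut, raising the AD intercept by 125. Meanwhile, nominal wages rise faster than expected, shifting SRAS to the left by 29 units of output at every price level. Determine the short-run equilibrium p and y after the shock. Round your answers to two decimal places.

After both shocks: AD is y = 3027 − 6p and SRAS is y = 790 + 11p.
Setting them equal: 2237 = 17p, so p = 131.59.
Substituting into AD, y = 2237.47.

p = 131.59, y = 2237.47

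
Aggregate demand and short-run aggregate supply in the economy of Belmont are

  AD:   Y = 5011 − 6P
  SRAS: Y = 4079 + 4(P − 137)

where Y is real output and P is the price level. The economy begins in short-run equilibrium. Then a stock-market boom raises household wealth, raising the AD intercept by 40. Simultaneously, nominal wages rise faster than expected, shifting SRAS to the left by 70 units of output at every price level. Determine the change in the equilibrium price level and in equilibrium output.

After both shocks: AD is Y = 5051 − 6P and SRAS is Y = 3461 + 4P.
Setting them equal: 1590 = 10P, so P = 159.
Y = 5051 − 6·159 = 4097.
Initially P = 148, Y = 4123, so ΔP = +11 and ΔY = -26.

ΔP = +11, ΔY = -26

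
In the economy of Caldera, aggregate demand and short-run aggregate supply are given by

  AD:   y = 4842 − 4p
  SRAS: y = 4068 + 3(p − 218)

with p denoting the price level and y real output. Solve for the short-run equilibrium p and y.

Write SRAS as y = 4068 + 3p − 654 = 3414 + 3p.
Set AD = SRAS: 4842 − 4p = 3414 + 3p, so 1428 = 7p and p = 204.
Then y = 4842 − 4·204 = 4026.

p = 204, y = 4026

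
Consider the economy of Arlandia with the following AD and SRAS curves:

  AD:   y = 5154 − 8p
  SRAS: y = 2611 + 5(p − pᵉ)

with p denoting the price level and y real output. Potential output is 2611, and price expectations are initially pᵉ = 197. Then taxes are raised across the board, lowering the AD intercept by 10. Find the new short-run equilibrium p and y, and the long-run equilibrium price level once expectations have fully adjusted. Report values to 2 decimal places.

AD shifts left: new AD is y = 5144 − 8p. With pᵉ = 197, SRAS is y = 1626 + 5p.
Short run: 5144 − 8p = 1626 + 5p gives 3518 = 13p, so p = 270.62 and y = 5144 − 8p = 2979.08.
y = 2979.08 is above potential 2611; expectations adjust and SRAS shifts left until y = 2611.
Long run: on the new AD curve, 2611 = 5144 − 8p gives p = 316.63.

Short run: p = 270.62, y = 2979.08. Long run: p = 316.63.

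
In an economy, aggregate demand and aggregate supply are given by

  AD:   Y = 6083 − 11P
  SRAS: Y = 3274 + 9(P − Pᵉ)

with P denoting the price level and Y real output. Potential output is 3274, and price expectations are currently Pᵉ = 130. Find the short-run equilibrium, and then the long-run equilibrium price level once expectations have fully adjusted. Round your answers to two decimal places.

Short run: P = 198.95, Y = 3894.55. Long run: P = 255.36.

Short run: with Pᵉ = 130, SRAS is Y = 2104 + 9P. Setting AD = SRAS gives 3979 = 20P, so P = 198.95 and Y = 6083 − 11P = 3894.55.
Output 3894.55 is above potential 3274, so over time expected prices rise and SRAS shifts left until Y returns to 3274.
Long run: Y = 3274 on the AD curve gives 3274 = 6083 − 11P, so P = 255.36.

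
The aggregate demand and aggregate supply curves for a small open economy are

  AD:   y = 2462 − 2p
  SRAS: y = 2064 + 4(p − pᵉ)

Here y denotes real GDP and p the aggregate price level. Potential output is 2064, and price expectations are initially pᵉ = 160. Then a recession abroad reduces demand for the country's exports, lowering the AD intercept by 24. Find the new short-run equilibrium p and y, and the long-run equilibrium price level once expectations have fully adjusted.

AD shifts left: new AD is y = 2438 − 2p. With pᵉ = 160, SRAS is y = 1424 + 4p.
Short run: 2438 − 2p = 1424 + 4p gives 1014 = 6p, so p = 169 and y = 2438 − 2·169 = 2100.
y = 2100 is above potential 2064; expectations adjust and SRAS shifts left until y = 2064.
Long run: on the new AD curve, 2064 = 2438 − 2p gives p = 187.

Short run: p = 169, y = 2100. Long run: p = 187.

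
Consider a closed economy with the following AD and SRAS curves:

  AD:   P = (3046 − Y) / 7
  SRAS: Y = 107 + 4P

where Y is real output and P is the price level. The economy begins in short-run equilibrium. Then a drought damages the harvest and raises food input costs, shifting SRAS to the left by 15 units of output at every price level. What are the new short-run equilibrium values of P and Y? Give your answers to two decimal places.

This is a negative supply shock: SRAS shifts left.
New SRAS: Y = 92 + 4P.
Set AD = SRAS: 3046 − 7P = 92 + 4P, so 2954 = 11P and P = 268.55.
Substituting into AD, Y = 1166.18.

P = 268.55, Y = 1166.18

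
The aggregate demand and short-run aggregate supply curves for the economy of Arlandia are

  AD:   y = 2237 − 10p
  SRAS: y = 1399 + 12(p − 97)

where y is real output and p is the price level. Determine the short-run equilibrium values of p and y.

Write SRAS as y = 1399 + 12p − 1164 = 235 + 12p.
Set AD = SRAS: 2237 − 10p = 235 + 12p, so 2002 = 22p and p = 91.
Then y = 2237 − 10·91 = 1327.

p = 91, y = 1327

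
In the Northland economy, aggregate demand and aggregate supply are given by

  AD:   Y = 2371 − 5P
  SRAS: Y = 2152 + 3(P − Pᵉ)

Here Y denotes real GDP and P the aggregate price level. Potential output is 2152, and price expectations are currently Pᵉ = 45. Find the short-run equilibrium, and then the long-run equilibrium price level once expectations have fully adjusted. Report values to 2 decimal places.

Short run: P = 44.25, Y = 2149.75. Long run: P = 43.80.

Short run: with Pᵉ = 45, SRAS is Y = 2017 + 3P. Setting AD = SRAS gives 354 = 8P, so P = 44.25 and Y = 2371 − 5P = 2149.75.
Output 2149.75 is below potential 2152, so over time expected prices fall and SRAS shifts right until Y returns to 2152.
Long run: Y = 2152 on the AD curve gives 2152 = 2371 − 5P, so P = 43.80.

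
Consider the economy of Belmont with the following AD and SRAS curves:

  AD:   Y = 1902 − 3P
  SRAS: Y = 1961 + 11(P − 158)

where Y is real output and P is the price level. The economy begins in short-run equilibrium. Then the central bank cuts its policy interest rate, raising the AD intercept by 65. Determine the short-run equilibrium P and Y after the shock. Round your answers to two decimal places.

This is a positive demand shock: AD shifts right.
New AD: Y = 1967 − 3P.
SRAS can be written Y = 223 + 11P.
Set AD = SRAS: 1967 − 3P = 223 + 11P, so 1744 = 14P and P = 124.57.
Substituting into AD, Y = 1593.29.

P = 124.57, Y = 1593.29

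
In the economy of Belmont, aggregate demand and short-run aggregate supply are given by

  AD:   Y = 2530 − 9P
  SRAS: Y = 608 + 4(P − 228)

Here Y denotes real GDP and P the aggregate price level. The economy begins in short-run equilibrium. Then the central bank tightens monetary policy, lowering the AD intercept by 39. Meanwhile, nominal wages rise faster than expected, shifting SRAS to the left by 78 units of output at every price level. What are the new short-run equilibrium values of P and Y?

After both shocks: AD is Y = 2491 − 9P and SRAS is Y = 4P − 382.
Setting them equal: 2873 = 13P, so P = 221.
Y = 2491 − 9·221 = 502.

P = 221, Y = 502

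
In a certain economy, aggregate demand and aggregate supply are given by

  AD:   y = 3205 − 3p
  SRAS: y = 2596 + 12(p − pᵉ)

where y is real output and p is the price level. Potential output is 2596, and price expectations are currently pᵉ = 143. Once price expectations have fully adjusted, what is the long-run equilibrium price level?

Long-run p = 203

Short run: with pᵉ = 143, SRAS is y = 880 + 12p. Setting AD = SRAS gives 2325 = 15p, so p = 155 and y = 3205 − 3·155 = 2740.
Output 2740 is above potential 2596, so over time expected prices rise and SRAS shifts left until y returns to 2596.
Long run: y = 2596 on the AD curve gives 2596 = 3205 − 3p, so p = 203.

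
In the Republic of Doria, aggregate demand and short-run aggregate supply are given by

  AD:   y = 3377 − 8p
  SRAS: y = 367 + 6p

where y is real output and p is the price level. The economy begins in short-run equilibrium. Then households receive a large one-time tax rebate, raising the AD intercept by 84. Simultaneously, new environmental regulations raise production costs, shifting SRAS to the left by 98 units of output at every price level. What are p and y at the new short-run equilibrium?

After both shocks: AD is y = 3461 − 8p and SRAS is y = 269 + 6p.
Setting them equal: 3192 = 14p, so p = 228.
y = 3461 − 8·228 = 1637.

p = 228, y = 1637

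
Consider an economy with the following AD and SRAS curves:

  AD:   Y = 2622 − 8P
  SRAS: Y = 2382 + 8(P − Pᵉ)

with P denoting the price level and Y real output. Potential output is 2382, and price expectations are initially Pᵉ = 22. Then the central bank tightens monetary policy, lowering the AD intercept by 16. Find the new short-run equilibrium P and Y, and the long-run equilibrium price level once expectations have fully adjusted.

Short run: P = 25, Y = 2406. Long run: P = 28.

AD shifts left: new AD is Y = 2606 − 8P. With Pᵉ = 22, SRAS is Y = 2206 + 8P.
Short run: 2606 − 8P = 2206 + 8P gives 400 = 16P, so P = 25 and Y = 2606 − 8·25 = 2406.
Y = 2406 is above potential 2382; expectations adjust and SRAS shifts left until Y = 2382.
Long run: on the new AD curve, 2382 = 2606 − 8P gives P = 28.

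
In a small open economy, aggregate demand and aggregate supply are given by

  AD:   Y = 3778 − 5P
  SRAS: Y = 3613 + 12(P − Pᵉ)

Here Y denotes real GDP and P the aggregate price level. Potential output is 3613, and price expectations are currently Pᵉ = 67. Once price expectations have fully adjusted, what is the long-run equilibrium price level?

Short run: with Pᵉ = 67, SRAS is Y = 2809 + 12P. Setting AD = SRAS gives 969 = 17P, so P = 57 and Y = 3778 − 5·57 = 3493.
Output 3493 is below potential 3613, so over time expected prices fall and SRAS shifts right until Y returns to 3613.
Long run: Y = 3613 on the AD curve gives 3613 = 3778 − 5P, so P = 33.

Long-run P = 33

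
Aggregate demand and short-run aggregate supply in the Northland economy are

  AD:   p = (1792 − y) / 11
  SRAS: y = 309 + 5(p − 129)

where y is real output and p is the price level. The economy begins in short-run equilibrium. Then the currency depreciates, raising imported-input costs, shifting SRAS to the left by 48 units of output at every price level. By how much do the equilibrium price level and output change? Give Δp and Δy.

This is a negative supply shock: SRAS shifts left.
New SRAS: y = 5p − 384.
Set AD = SRAS: 1792 − 11p = 5p − 384, so 2176 = 16p and p = 136.
y = 1792 − 11·136 = 296.
Initially p = 133, y = 329, so Δp = +3 and Δy = -33.

Δp = +3, Δy = -33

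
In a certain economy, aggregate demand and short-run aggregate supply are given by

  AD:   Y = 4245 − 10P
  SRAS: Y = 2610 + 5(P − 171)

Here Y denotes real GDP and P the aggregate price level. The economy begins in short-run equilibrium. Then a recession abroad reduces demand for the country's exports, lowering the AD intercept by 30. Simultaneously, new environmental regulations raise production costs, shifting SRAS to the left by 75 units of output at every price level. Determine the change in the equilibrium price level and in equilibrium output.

After both shocks: AD is Y = 4215 − 10P and SRAS is Y = 1680 + 5P.
Setting them equal: 2535 = 15P, so P = 169.
Y = 4215 − 10·169 = 2525.
Initially P = 166, Y = 2585, so ΔP = +3 and ΔY = -60.

ΔP = +3, ΔY = -60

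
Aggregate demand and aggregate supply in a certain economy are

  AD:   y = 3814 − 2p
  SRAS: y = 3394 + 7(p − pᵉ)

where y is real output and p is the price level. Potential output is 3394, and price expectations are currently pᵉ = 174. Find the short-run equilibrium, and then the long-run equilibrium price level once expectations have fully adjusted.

Short run: with pᵉ = 174, SRAS is y = 2176 + 7p. Setting AD = SRAS gives 1638 = 9p, so p = 182 and y = 3814 − 2·182 = 3450.
Output 3450 is above potential 3394, so over time expected prices rise and SRAS shifts left until y returns to 3394.
Long run: y = 3394 on the AD curve gives 3394 = 3814 − 2p, so p = 210.

Short run: p = 182, y = 3450. Long run: p = 210.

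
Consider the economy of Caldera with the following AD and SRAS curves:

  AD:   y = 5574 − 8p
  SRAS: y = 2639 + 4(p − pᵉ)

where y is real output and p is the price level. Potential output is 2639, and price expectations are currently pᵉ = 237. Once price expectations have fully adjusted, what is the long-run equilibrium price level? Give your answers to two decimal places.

Long-run p = 366.88

Short run: with pᵉ = 237, SRAS is y = 1691 + 4p. Setting AD = SRAS gives 3883 = 12p, so p = 323.58 and y = 5574 − 8p = 2985.33.
Output 2985.33 is above potential 2639, so over time expected prices rise and SRAS shifts left until y returns to 2639.
Long run: y = 2639 on the AD curve gives 2639 = 5574 − 8p, so p = 366.88.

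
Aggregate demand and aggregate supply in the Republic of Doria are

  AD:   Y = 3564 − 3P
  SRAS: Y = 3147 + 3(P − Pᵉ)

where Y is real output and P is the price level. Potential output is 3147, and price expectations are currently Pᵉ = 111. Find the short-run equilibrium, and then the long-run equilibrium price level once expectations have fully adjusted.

Short run: with Pᵉ = 111, SRAS is Y = 2814 + 3P. Setting AD = SRAS gives 750 = 6P, so P = 125 and Y = 3564 − 3·125 = 3189.
Output 3189 is above potential 3147, so over time expected prices rise and SRAS shifts left until Y returns to 3147.
Long run: Y = 3147 on the AD curve gives 3147 = 3564 − 3P, so P = 139.

Short run: P = 125, Y = 3189. Long run: P = 139.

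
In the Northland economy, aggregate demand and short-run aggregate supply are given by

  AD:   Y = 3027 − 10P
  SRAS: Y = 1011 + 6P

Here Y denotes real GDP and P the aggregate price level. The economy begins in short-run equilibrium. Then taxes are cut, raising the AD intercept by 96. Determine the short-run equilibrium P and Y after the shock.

This is a positive demand shock: AD shifts right.
New AD: Y = 3123 − 10P.
Set AD = SRAS: 3123 − 10P = 1011 + 6P, so 2112 = 16P and P = 132.
Y = 3123 − 10·132 = 1803.

P = 132, Y = 1803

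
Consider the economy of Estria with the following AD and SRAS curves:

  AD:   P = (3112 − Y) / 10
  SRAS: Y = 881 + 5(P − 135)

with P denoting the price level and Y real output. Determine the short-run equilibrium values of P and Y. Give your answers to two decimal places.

P = 193.73, Y = 1174.67

Write SRAS as Y = 881 + 5P − 675 = 206 + 5P.
Rearrange AD to Y = 3112 − 10P.
Set AD = SRAS: 3112 − 10P = 206 + 5P, so 2906 = 15P and P = 193.73.
Substituting into AD, Y = 3112 − 10P = 1174.67.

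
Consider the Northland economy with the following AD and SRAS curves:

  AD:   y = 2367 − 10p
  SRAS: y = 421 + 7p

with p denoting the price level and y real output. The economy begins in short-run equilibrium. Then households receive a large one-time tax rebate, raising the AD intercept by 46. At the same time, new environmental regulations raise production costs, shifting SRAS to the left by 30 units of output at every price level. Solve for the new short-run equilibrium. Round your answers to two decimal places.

After both shocks: AD is y = 2413 − 10p and SRAS is y = 391 + 7p.
Setting them equal: 2022 = 17p, so p = 118.94.
Substituting into AD, y = 1223.59.

p = 118.94, y = 1223.59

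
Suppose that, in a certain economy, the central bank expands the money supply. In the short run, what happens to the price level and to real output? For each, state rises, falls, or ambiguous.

Price level: rises; output: rises

This is a positive demand shock: AD shifts right.
Moving along the upward-sloping SRAS curve, P rises and Y rises.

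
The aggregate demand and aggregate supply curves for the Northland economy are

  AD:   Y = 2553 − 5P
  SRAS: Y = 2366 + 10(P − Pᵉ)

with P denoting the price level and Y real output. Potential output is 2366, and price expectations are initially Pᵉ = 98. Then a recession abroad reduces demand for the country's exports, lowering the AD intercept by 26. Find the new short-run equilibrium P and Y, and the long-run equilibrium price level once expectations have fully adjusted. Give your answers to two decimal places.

AD shifts left: new AD is Y = 2527 − 5P. With Pᵉ = 98, SRAS is Y = 1386 + 10P.
Short run: 2527 − 5P = 1386 + 10P gives 1141 = 15P, so P = 76.07 and Y = 2527 − 5P = 2146.67.
Y = 2146.67 is below potential 2366; expectations adjust and SRAS shifts right until Y = 2366.
Long run: on the new AD curve, 2366 = 2527 − 5P gives P = 32.20.

Short run: P = 76.07, Y = 2146.67. Long run: P = 32.20.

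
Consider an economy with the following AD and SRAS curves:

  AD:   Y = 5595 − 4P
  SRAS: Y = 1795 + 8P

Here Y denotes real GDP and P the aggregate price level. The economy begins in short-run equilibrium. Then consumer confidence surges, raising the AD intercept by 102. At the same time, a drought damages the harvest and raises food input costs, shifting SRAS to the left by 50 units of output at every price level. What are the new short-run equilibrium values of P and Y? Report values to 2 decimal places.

After both shocks: AD is Y = 5697 − 4P and SRAS is Y = 1745 + 8P.
Setting them equal: 3952 = 12P, so P = 329.33.
Substituting into AD, Y = 4379.67.

P = 329.33, Y = 4379.67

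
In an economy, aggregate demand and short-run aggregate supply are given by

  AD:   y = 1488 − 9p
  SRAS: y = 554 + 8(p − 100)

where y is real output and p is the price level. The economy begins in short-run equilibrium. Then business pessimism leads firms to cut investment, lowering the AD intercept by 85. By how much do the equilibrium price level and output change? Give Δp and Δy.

Δp = -5, Δy = -40

This is a negative demand shock: AD shifts left.
New AD: y = 1403 − 9p.
SRAS can be written y = 8p − 246.
Set AD = SRAS: 1403 − 9p = 8p − 246, so 1649 = 17p and p = 97.
y = 1403 − 9·97 = 530.
Initially p = 102, y = 570, so Δp = -5 and Δy = -40.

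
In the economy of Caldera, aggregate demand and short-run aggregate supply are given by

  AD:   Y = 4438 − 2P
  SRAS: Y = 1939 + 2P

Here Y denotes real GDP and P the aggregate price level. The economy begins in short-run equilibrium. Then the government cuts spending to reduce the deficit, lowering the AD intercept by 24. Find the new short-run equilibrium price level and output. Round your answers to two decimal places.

This is a negative demand shock: AD shifts left.
New AD: Y = 4414 − 2P.
Set AD = SRAS: 4414 − 2P = 1939 + 2P, so 2475 = 4P and P = 618.75.
Substituting into AD, Y = 3176.50.

P = 618.75, Y = 3176.50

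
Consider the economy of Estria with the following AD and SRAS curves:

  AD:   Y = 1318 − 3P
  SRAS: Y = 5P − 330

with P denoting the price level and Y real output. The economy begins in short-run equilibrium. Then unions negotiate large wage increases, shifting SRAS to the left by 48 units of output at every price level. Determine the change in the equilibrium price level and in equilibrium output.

ΔP = +6, ΔY = -18

This is a negative supply shock: SRAS shifts left.
New SRAS: Y = 5P − 378.
Set AD = SRAS: 1318 − 3P = 5P − 378, so 1696 = 8P and P = 212.
Y = 1318 − 3·212 = 682.
Initially P = 206, Y = 700, so ΔP = +6 and ΔY = -18.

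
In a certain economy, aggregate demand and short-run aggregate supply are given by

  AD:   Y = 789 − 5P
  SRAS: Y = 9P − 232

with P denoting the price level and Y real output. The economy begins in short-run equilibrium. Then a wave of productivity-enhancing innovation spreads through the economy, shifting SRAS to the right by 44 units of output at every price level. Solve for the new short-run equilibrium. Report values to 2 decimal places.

This is a positive supply shock: SRAS shifts right.
New SRAS: Y = 9P − 188.
Set AD = SRAS: 789 − 5P = 9P − 188, so 977 = 14P and P = 69.79.
Substituting into AD, Y = 440.07.

P = 69.79, Y = 440.07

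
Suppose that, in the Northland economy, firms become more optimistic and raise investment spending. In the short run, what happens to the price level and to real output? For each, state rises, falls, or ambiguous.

Price level: rises; output: rises

This is a positive demand shock: AD shifts right.
Moving along the upward-sloping SRAS curve, P rises and Y rises.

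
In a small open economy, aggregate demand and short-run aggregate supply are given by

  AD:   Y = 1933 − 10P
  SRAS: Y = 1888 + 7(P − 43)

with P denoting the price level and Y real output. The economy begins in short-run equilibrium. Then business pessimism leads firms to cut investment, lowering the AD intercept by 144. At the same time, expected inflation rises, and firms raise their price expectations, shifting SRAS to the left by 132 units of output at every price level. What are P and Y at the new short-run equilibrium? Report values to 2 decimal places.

P = 19.65, Y = 1592.53

After both shocks: AD is Y = 1789 − 10P and SRAS is Y = 1455 + 7P.
Setting them equal: 334 = 17P, so P = 19.65.
Substituting into AD, Y = 1592.53.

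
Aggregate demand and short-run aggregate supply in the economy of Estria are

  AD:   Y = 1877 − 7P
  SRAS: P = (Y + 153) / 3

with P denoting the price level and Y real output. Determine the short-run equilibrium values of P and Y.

P = 203, Y = 456

Rearrange SRAS to Y = 3P − 153.
Set AD = SRAS: 1877 − 7P = 3P − 153, so 2030 = 10P and P = 203.
Then Y = 1877 − 7·203 = 456.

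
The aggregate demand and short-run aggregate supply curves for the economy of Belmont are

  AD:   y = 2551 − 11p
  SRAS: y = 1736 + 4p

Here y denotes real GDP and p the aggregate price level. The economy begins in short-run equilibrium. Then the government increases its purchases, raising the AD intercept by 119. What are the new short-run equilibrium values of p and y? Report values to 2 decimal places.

p = 62.27, y = 1985.07

This is a positive demand shock: AD shifts right.
New AD: y = 2670 − 11p.
Set AD = SRAS: 2670 − 11p = 1736 + 4p, so 934 = 15p and p = 62.27.
Substituting into AD, y = 1985.07.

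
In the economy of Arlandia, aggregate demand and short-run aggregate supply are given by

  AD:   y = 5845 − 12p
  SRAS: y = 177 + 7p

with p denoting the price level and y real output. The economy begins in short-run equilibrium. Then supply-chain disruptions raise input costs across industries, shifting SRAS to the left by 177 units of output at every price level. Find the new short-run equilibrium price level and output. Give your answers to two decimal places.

p = 307.63, y = 2153.42

This is a negative supply shock: SRAS shifts left.
New SRAS: y = 7p.
Set AD = SRAS: 5845 − 12p = 7p, so 5845 = 19p and p = 307.63.
Substituting into AD, y = 2153.42.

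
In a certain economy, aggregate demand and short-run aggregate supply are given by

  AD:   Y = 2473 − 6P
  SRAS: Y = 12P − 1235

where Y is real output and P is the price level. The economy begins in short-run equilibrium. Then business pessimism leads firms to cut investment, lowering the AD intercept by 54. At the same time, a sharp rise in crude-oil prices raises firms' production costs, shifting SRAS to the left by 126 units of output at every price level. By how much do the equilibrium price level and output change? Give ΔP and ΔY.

After both shocks: AD is Y = 2419 − 6P and SRAS is Y = 12P − 1361.
Setting them equal: 3780 = 18P, so P = 210.
Y = 2419 − 6·210 = 1159.
Initially P = 206, Y = 1237, so ΔP = +4 and ΔY = -78.

ΔP = +4, ΔY = -78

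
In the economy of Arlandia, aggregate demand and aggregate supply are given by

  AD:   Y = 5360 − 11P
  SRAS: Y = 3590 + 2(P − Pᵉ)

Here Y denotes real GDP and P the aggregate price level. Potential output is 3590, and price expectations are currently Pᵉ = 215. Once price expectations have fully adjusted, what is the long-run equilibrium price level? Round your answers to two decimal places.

Short run: with Pᵉ = 215, SRAS is Y = 3160 + 2P. Setting AD = SRAS gives 2200 = 13P, so P = 169.23 and Y = 5360 − 11P = 3498.46.
Output 3498.46 is below potential 3590, so over time expected prices fall and SRAS shifts right until Y returns to 3590.
Long run: Y = 3590 on the AD curve gives 3590 = 5360 − 11P, so P = 160.91.

Long-run P = 160.91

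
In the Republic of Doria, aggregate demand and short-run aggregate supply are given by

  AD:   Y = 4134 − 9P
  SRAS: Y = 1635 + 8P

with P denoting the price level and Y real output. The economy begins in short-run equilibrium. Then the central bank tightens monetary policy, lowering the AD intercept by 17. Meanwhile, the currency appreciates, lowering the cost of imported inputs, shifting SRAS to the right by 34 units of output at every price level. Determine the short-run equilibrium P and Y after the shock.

After both shocks: AD is Y = 4117 − 9P and SRAS is Y = 1669 + 8P.
Setting them equal: 2448 = 17P, so P = 144.
Y = 4117 − 9·144 = 2821.

P = 144, Y = 2821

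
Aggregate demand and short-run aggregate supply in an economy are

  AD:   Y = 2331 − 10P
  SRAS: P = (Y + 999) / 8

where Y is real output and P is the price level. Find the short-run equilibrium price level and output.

Rearrange SRAS to Y = 8P − 999.
Set AD = SRAS: 2331 − 10P = 8P − 999, so 3330 = 18P and P = 185.
Then Y = 2331 − 10·185 = 481.

P = 185, Y = 481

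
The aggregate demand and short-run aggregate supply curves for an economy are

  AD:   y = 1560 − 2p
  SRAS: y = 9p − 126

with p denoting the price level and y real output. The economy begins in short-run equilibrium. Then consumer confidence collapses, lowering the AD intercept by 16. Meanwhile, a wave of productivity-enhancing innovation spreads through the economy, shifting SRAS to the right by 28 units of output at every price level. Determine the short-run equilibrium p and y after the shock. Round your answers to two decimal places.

After both shocks: AD is y = 1544 − 2p and SRAS is y = 9p − 98.
Setting them equal: 1642 = 11p, so p = 149.27.
Substituting into AD, y = 1245.45.

p = 149.27, y = 1245.45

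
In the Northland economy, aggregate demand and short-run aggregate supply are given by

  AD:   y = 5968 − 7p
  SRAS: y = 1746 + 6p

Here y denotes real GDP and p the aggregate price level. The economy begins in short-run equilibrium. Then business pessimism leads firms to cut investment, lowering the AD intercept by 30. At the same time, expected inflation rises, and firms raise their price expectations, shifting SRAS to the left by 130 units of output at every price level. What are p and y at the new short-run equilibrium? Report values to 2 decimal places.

After both shocks: AD is y = 5938 − 7p and SRAS is y = 1616 + 6p.
Setting them equal: 4322 = 13p, so p = 332.46.
Substituting into AD, y = 3610.77.

p = 332.46, y = 3610.77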